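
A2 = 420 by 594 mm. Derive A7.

A3: ⌊594/2⌋ × 420 = 297 × 420 mm
A4: ⌊420/2⌋ × 297 = 210 × 297 mm
A5: ⌊297/2⌋ × 210 = 148 × 210 mm
A6: ⌊210/2⌋ × 148 = 105 × 148 mm
A7: ⌊148/2⌋ × 105 = 74 × 105 mm

74 × 105 mm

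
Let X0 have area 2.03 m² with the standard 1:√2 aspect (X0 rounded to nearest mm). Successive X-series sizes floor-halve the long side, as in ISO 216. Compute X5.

211 × 299 mm

Let X0's short side be w mm. w · w√2 = 2.03 m² = 2,030,000 mm², so w ≈ 1198.1 mm and w√2 ≈ 1694.4 mm → X0 = 1198 × 1694 mm.
X1: ⌊1694/2⌋ × 1198 = 847 × 1198 mm
X2: ⌊1198/2⌋ × 847 = 599 × 847 mm
X3: ⌊847/2⌋ × 599 = 423 × 599 mm
X4: ⌊599/2⌋ × 423 = 299 × 423 mm
X5: ⌊423/2⌋ × 299 = 211 × 299 mm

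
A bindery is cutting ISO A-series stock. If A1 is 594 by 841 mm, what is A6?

105 × 148 mm

A2: ⌊841/2⌋ × 594 = 420 × 594 mm
A3: ⌊594/2⌋ × 420 = 297 × 420 mm
A4: ⌊420/2⌋ × 297 = 210 × 297 mm
A5: ⌊297/2⌋ × 210 = 148 × 210 mm
A6: ⌊210/2⌋ × 148 = 105 × 148 mm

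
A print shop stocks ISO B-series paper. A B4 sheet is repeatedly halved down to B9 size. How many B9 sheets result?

B4 = 250 × 353 mm; B9 = 44 × 62 mm.
Each halving step doubles the count; 5 steps from B4 to B9.
2^5 = 32.

32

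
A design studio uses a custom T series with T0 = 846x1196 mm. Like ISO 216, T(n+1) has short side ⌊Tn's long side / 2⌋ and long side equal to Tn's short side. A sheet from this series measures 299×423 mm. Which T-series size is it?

T0: 846 × 1196 mm
T1: 598 × 846 mm
T2: 423 × 598 mm
T3: 299 × 423 mm
T4: 211 × 299 mm
→ matches T3.

T3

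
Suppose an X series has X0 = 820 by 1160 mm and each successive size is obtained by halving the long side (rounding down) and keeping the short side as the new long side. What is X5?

145 × 205 mm

X1: ⌊1160/2⌋ × 820 = 580 × 820 mm
X2: ⌊820/2⌋ × 580 = 410 × 580 mm
X3: ⌊580/2⌋ × 410 = 290 × 410 mm
X4: ⌊410/2⌋ × 290 = 205 × 290 mm
X5: ⌊290/2⌋ × 205 = 145 × 205 mm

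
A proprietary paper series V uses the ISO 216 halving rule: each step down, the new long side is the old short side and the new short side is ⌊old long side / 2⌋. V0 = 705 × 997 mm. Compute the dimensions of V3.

249 × 352 mm

V1: ⌊997/2⌋ × 705 = 498 × 705 mm
V2: ⌊705/2⌋ × 498 = 352 × 498 mm
V3: ⌊498/2⌋ × 352 = 249 × 352 mm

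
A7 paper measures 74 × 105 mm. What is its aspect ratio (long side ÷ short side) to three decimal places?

105 / 74 = 1.419
ISO 216 targets √2 ≈ 1.414; the +0.005 deviation is from mm rounding.

1.419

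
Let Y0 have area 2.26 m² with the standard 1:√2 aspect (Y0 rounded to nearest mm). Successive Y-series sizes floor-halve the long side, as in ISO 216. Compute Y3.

447 × 632 mm

Let Y0's short side be w mm. w · w√2 = 2.26 m² = 2,260,000 mm², so w ≈ 1264.1 mm and w√2 ≈ 1787.8 mm → Y0 = 1264 × 1788 mm.
Y1: ⌊1788/2⌋ × 1264 = 894 × 1264 mm
Y2: ⌊1264/2⌋ × 894 = 632 × 894 mm
Y3: ⌊894/2⌋ × 632 = 447 × 632 mm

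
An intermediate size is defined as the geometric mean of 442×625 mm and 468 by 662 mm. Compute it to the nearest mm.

Short side: √(442 · 468) = √206856 ≈ 454.8 → 455 mm
Long side: √(625 · 662) = √413750 ≈ 643.2 → 643 mm

455 × 643 mm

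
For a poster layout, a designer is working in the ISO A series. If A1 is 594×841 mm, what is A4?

A2: ⌊841/2⌋ × 594 = 420 × 594 mm
A3: ⌊594/2⌋ × 420 = 297 × 420 mm
A4: ⌊420/2⌋ × 297 = 210 × 297 mm

210 × 297 mm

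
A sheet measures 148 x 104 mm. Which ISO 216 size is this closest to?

Aspect ratio 148/104 ≈ 1.423 — close to the ISO √2 ≈ 1.414.
In the A-series (A0 area = 1 m²): A6 = 105 × 148 mm.
Off by 1 mm total — nearest standard size.

A6 (105 × 148 mm)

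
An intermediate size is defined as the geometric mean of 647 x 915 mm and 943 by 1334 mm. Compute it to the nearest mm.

781 × 1105 mm

Short side: √(647 · 943) = √610121 ≈ 781.1 → 781 mm
Long side: √(915 · 1334) = √1220610 ≈ 1104.8 → 1105 mm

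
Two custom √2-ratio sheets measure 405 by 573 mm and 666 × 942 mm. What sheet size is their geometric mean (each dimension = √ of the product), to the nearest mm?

519 × 735 mm

Short side: √(405 · 666) = √269730 ≈ 519.4 → 519 mm
Long side: √(573 · 942) = √539766 ≈ 734.7 → 735 mm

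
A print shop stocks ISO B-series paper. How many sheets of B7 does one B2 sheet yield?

32

B2 = 500 × 707 mm; B7 = 88 × 125 mm.
Each halving step doubles the count; 5 steps from B2 to B7.
2^5 = 32.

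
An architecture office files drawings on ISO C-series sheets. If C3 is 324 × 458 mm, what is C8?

57 × 81 mm

C4: ⌊458/2⌋ × 324 = 229 × 324 mm
C5: ⌊324/2⌋ × 229 = 162 × 229 mm
C6: ⌊229/2⌋ × 162 = 114 × 162 mm
C7: ⌊162/2⌋ × 114 = 81 × 114 mm
C8: ⌊114/2⌋ × 81 = 57 × 81 mm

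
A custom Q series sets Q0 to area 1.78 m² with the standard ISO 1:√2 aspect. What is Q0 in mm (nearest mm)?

1122 × 1587 mm

Let the short side be w mm. Then w · w√2 = 1.78 m² = 1,780,000 mm².
w² = 1,780,000/√2, so w ≈ 1121.9 mm; long side = w√2 ≈ 1586.6 mm.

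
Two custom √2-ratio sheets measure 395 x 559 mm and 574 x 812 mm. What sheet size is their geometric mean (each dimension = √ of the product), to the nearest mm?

476 × 674 mm

Short side: √(395 · 574) = √226730 ≈ 476.2 → 476 mm
Long side: √(559 · 812) = √453908 ≈ 673.7 → 674 mm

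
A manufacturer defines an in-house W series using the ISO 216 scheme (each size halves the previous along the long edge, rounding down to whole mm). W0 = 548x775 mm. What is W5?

W1 = 387 × 548 mm (from W0 by 1 halving).
W2: ⌊548/2⌋ × 387 = 274 × 387 mm
W3: ⌊387/2⌋ × 274 = 193 × 274 mm
W4: ⌊274/2⌋ × 193 = 137 × 193 mm
W5: ⌊193/2⌋ × 137 = 96 × 137 mm

96 × 137 mm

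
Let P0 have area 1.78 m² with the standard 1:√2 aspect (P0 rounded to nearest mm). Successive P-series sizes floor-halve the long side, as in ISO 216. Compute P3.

396 × 561 mm

Let P0's short side be w mm. w · w√2 = 1.78 m² = 1,780,000 mm², so w ≈ 1121.9 mm and w√2 ≈ 1586.6 mm → P0 = 1122 × 1587 mm.
P1: ⌊1587/2⌋ × 1122 = 793 × 1122 mm
P2: ⌊1122/2⌋ × 793 = 561 × 793 mm
P3: ⌊793/2⌋ × 561 = 396 × 561 mm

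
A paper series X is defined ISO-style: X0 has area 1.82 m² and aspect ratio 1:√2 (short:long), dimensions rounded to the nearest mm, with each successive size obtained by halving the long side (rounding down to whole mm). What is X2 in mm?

567 × 802 mm

Let X0's short side be w mm. w · w√2 = 1.82 m² = 1,820,000 mm², so w ≈ 1134.4 mm and w√2 ≈ 1604.3 mm → X0 = 1134 × 1604 mm.
X1: ⌊1604/2⌋ × 1134 = 802 × 1134 mm
X2: ⌊1134/2⌋ × 802 = 567 × 802 mm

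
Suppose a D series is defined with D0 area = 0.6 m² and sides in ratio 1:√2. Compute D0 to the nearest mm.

Let the short side be w mm. Then w · w√2 = 0.6 m² = 600,000 mm².
w² = 600,000/√2, so w ≈ 651.4 mm; long side = w√2 ≈ 921.2 mm.

651 × 921 mm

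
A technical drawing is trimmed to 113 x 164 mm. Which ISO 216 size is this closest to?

C6 (114 × 162 mm)

Aspect ratio 164/113 ≈ 1.451 (ISO target is √2 ≈ 1.414).
In the C-series (envelope sizes, between A and B): C6 = 114 × 162 mm.
Off by 3 mm total — nearest standard size.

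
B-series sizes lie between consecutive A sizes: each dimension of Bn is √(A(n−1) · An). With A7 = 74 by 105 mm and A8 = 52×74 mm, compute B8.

Short side: √(74 · 52) = √3848 ≈ 62.0 → 62 mm
Long side: √(105 · 74) = √7770 ≈ 88.1 → 88 mm

62 × 88 mm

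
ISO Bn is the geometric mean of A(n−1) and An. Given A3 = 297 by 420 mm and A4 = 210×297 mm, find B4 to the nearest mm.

Short side: √(297 · 210) = √62370 ≈ 249.7 → 250 mm
Long side: √(420 · 297) = √124740 ≈ 353.2 → 353 mm

250 × 353 mm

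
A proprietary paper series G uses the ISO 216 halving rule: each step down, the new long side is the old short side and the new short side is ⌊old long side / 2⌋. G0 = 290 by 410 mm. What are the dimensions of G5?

51 × 72 mm

G1: ⌊410/2⌋ × 290 = 205 × 290 mm
G2: ⌊290/2⌋ × 205 = 145 × 205 mm
G3: ⌊205/2⌋ × 145 = 102 × 145 mm
G4: ⌊145/2⌋ × 102 = 72 × 102 mm
G5: ⌊102/2⌋ × 72 = 51 × 72 mm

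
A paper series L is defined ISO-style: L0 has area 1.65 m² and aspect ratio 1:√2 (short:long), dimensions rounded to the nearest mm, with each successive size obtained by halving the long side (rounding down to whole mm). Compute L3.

382 × 540 mm

Let L0's short side be w mm. w · w√2 = 1.65 m² = 1,650,000 mm², so w ≈ 1080.2 mm and w√2 ≈ 1527.6 mm → L0 = 1080 × 1528 mm.
L1: ⌊1528/2⌋ × 1080 = 764 × 1080 mm
L2: ⌊1080/2⌋ × 764 = 540 × 764 mm
L3: ⌊764/2⌋ × 540 = 382 × 540 mm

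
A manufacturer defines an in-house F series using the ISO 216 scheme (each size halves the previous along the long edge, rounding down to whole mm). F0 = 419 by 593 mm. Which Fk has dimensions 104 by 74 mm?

F5

F0: 419 × 593 mm
F1: 296 × 419 mm
F2: 209 × 296 mm
F3: 148 × 209 mm
F4: 104 × 148 mm
F5: 74 × 104 mm
F6: 52 × 74 mm
→ matches F5.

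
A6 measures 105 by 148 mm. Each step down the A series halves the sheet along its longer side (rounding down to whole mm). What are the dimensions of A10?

26 × 37 mm

A7: ⌊148/2⌋ × 105 = 74 × 105 mm
A8: ⌊105/2⌋ × 74 = 52 × 74 mm
A9: ⌊74/2⌋ × 52 = 37 × 52 mm
A10: ⌊52/2⌋ × 37 = 26 × 37 mm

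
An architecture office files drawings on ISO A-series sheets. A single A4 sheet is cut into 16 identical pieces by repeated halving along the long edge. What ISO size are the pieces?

16 = 2^4, so 4 halving steps.
A4 → A5 → … → A8 after 4 steps.

A8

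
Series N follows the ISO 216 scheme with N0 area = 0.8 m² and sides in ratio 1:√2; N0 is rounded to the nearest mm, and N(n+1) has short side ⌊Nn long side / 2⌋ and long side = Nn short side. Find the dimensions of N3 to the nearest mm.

266 × 376 mm

Let N0's short side be w mm. w · w√2 = 0.8 m² = 800,000 mm², so w ≈ 752.1 mm and w√2 ≈ 1063.7 mm → N0 = 752 × 1064 mm.
N1: ⌊1064/2⌋ × 752 = 532 × 752 mm
N2: ⌊752/2⌋ × 532 = 376 × 532 mm
N3: ⌊532/2⌋ × 376 = 266 × 376 mm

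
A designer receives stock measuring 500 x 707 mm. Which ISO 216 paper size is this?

Aspect ratio 707/500 ≈ 1.414 — close to the ISO √2 ≈ 1.414.
In the B-series (B0 = 1000 × 1414 mm): B2 = 500 × 707 mm.

B2 (500 × 707 mm)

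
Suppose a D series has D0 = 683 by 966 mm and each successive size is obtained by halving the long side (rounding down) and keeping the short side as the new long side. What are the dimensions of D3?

D1: ⌊966/2⌋ × 683 = 483 × 683 mm
D2: ⌊683/2⌋ × 483 = 341 × 483 mm
D3: ⌊483/2⌋ × 341 = 241 × 341 mm

241 × 341 mm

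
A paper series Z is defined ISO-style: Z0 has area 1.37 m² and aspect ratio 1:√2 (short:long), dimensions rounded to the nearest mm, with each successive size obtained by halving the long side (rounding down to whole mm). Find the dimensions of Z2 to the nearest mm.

Let Z0's short side be w mm. w · w√2 = 1.37 m² = 1,370,000 mm², so w ≈ 984.2 mm and w√2 ≈ 1391.9 mm → Z0 = 984 × 1392 mm.
Z1: ⌊1392/2⌋ × 984 = 696 × 984 mm
Z2: ⌊984/2⌋ × 696 = 492 × 696 mm

492 × 696 mm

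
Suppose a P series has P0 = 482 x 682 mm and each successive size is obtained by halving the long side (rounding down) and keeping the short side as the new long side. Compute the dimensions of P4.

P1: ⌊682/2⌋ × 482 = 341 × 482 mm
P2: ⌊482/2⌋ × 341 = 241 × 341 mm
P3: ⌊341/2⌋ × 241 = 170 × 241 mm
P4: ⌊241/2⌋ × 170 = 120 × 170 mm

120 × 170 mm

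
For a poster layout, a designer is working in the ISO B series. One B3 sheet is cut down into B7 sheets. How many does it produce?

16

Each ISO step halves the sheet: 1 × B3 → 2 × B4 → 4 × B5 → 8 × B6 → …
From B3 to B7 is 4 halving steps: 2^4 = 16.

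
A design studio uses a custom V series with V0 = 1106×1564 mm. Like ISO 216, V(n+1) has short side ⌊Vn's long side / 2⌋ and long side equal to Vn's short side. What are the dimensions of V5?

V1: ⌊1564/2⌋ × 1106 = 782 × 1106 mm
V2: ⌊1106/2⌋ × 782 = 553 × 782 mm
V3: ⌊782/2⌋ × 553 = 391 × 553 mm
V4: ⌊553/2⌋ × 391 = 276 × 391 mm
V5: ⌊391/2⌋ × 276 = 195 × 276 mm

195 × 276 mm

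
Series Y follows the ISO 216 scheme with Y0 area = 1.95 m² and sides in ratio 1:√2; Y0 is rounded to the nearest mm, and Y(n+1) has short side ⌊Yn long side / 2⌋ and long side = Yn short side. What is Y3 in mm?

415 × 587 mm

Let Y0's short side be w mm. w · w√2 = 1.95 m² = 1,950,000 mm², so w ≈ 1174.2 mm and w√2 ≈ 1660.6 mm → Y0 = 1174 × 1661 mm.
Y1: ⌊1661/2⌋ × 1174 = 830 × 1174 mm
Y2: ⌊1174/2⌋ × 830 = 587 × 830 mm
Y3: ⌊830/2⌋ × 587 = 415 × 587 mm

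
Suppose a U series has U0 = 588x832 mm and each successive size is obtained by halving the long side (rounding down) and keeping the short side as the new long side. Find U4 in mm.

147 × 208 mm

U1: ⌊832/2⌋ × 588 = 416 × 588 mm
U2: ⌊588/2⌋ × 416 = 294 × 416 mm
U3: ⌊416/2⌋ × 294 = 208 × 294 mm
U4: ⌊294/2⌋ × 208 = 147 × 208 mm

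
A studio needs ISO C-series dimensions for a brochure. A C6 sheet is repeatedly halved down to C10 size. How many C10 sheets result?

Each ISO step halves the sheet: 1 × C6 → 2 × C7 → 4 × C8 → 8 × C9 → …
From C6 to C10 is 4 halving steps: 2^4 = 16.

16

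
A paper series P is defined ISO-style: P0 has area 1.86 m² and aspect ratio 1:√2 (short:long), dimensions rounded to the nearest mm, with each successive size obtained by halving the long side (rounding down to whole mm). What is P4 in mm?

Let P0's short side be w mm. w · w√2 = 1.86 m² = 1,860,000 mm², so w ≈ 1146.8 mm and w√2 ≈ 1621.9 mm → P0 = 1147 × 1622 mm.
P1: ⌊1622/2⌋ × 1147 = 811 × 1147 mm
P2: ⌊1147/2⌋ × 811 = 573 × 811 mm
P3: ⌊811/2⌋ × 573 = 405 × 573 mm
P4: ⌊573/2⌋ × 405 = 286 × 405 mm

286 × 405 mm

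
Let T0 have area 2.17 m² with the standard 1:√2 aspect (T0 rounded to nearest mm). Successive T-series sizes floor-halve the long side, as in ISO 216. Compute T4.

Let T0's short side be w mm. w · w√2 = 2.17 m² = 2,170,000 mm², so w ≈ 1238.7 mm and w√2 ≈ 1751.8 mm → T0 = 1239 × 1752 mm.
T1: ⌊1752/2⌋ × 1239 = 876 × 1239 mm
T2: ⌊1239/2⌋ × 876 = 619 × 876 mm
T3: ⌊876/2⌋ × 619 = 438 × 619 mm
T4: ⌊619/2⌋ × 438 = 309 × 438 mm

309 × 438 mm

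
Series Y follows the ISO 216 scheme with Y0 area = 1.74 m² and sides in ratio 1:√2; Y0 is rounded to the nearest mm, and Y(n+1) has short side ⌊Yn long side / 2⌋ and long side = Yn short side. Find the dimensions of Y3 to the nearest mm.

392 × 554 mm

Let Y0's short side be w mm. w · w√2 = 1.74 m² = 1,740,000 mm², so w ≈ 1109.2 mm and w√2 ≈ 1568.7 mm → Y0 = 1109 × 1569 mm.
Y1: ⌊1569/2⌋ × 1109 = 784 × 1109 mm
Y2: ⌊1109/2⌋ × 784 = 554 × 784 mm
Y3: ⌊784/2⌋ × 554 = 392 × 554 mm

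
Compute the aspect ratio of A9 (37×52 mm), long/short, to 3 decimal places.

1.405

52 / 37 = 1.405
ISO 216 targets √2 ≈ 1.414; the -0.009 deviation is from mm rounding.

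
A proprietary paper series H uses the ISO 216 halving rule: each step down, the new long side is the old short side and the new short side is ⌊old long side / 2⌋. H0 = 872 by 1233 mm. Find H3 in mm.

308 × 436 mm

H1 = 616 × 872 mm (from H0 by 1 halving).
H2: ⌊872/2⌋ × 616 = 436 × 616 mm
H3: ⌊616/2⌋ × 436 = 308 × 436 mm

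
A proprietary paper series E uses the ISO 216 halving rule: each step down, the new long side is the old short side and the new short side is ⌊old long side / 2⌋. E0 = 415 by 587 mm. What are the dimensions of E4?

E1: ⌊587/2⌋ × 415 = 293 × 415 mm
E2: ⌊415/2⌋ × 293 = 207 × 293 mm
E3: ⌊293/2⌋ × 207 = 146 × 207 mm
E4: ⌊207/2⌋ × 146 = 103 × 146 mm

103 × 146 mm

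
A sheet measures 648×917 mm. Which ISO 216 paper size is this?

C1 (648 × 917 mm)

Aspect ratio 917/648 ≈ 1.415 — close to the ISO √2 ≈ 1.414.
In the C-series (envelope sizes, between A and B): C1 = 648 × 917 mm.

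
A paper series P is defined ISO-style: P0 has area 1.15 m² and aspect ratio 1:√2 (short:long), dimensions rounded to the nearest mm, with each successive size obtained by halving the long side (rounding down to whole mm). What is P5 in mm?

159 × 225 mm

Let P0's short side be w mm. w · w√2 = 1.15 m² = 1,150,000 mm², so w ≈ 901.8 mm and w√2 ≈ 1275.3 mm → P0 = 902 × 1275 mm.
P1: ⌊1275/2⌋ × 902 = 637 × 902 mm
P2: ⌊902/2⌋ × 637 = 451 × 637 mm
P3: ⌊637/2⌋ × 451 = 318 × 451 mm
P4: ⌊451/2⌋ × 318 = 225 × 318 mm
P5: ⌊318/2⌋ × 225 = 159 × 225 mm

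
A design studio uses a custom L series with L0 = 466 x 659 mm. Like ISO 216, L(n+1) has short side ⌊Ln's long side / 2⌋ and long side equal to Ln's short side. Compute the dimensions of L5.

82 × 116 mm

L1: ⌊659/2⌋ × 466 = 329 × 466 mm
L2: ⌊466/2⌋ × 329 = 233 × 329 mm
L3: ⌊329/2⌋ × 233 = 164 × 233 mm
L4: ⌊233/2⌋ × 164 = 116 × 164 mm
L5: ⌊164/2⌋ × 116 = 82 × 116 mm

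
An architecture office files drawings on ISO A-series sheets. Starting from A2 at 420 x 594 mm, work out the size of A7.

A3: ⌊594/2⌋ × 420 = 297 × 420 mm
A4: ⌊420/2⌋ × 297 = 210 × 297 mm
A5: ⌊297/2⌋ × 210 = 148 × 210 mm
A6: ⌊210/2⌋ × 148 = 105 × 148 mm
A7: ⌊148/2⌋ × 105 = 74 × 105 mm

74 × 105 mm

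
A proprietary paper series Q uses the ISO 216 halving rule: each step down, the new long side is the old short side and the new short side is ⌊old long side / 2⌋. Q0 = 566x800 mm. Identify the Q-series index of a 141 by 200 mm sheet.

Q0: 566 × 800 mm
Q1: 400 × 566 mm
Q2: 283 × 400 mm
Q3: 200 × 283 mm
Q4: 141 × 200 mm
Q5: 100 × 141 mm
→ matches Q4.

Q4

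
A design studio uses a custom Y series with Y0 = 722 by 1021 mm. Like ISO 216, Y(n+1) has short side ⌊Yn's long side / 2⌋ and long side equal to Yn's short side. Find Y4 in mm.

Y1 = 510 × 722 mm (from Y0 by 1 halving).
Y2: ⌊722/2⌋ × 510 = 361 × 510 mm
Y3: ⌊510/2⌋ × 361 = 255 × 361 mm
Y4: ⌊361/2⌋ × 255 = 180 × 255 mm

180 × 255 mm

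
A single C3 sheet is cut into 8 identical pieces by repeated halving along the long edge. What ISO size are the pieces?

8 = 2^3, so 3 halving steps.
C3 → C4 → … → C6 after 3 steps.

C6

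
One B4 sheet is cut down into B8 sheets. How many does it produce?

Each ISO step halves the sheet: 1 × B4 → 2 × B5 → 4 × B6 → 8 × B7 → …
From B4 to B8 is 4 halving steps: 2^4 = 16.

16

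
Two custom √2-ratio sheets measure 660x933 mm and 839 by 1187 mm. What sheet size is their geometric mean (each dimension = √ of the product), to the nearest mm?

Short side: √(660 · 839) = √553740 ≈ 744.1 → 744 mm
Long side: √(933 · 1187) = √1107471 ≈ 1052.4 → 1052 mm

744 × 1052 mm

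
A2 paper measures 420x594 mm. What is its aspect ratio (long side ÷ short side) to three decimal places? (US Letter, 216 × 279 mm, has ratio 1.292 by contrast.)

1.414

594 / 420 = 1.414
Matches √2 ≈ 1.414 — the ISO 216 defining ratio.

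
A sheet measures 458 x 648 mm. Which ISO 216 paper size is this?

C2 (458 × 648 mm)

Aspect ratio 648/458 ≈ 1.415 — close to the ISO √2 ≈ 1.414.
In the C-series (envelope sizes, between A and B): C2 = 458 × 648 mm.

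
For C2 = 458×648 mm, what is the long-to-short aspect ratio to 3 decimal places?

1.415

648 / 458 = 1.415
Matches √2 ≈ 1.414 — the ISO 216 defining ratio.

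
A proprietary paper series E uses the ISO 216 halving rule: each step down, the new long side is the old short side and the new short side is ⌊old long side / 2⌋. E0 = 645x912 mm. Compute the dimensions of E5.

E1: ⌊912/2⌋ × 645 = 456 × 645 mm
E2: ⌊645/2⌋ × 456 = 322 × 456 mm
E3: ⌊456/2⌋ × 322 = 228 × 322 mm
E4: ⌊322/2⌋ × 228 = 161 × 228 mm
E5: ⌊228/2⌋ × 161 = 114 × 161 mm

114 × 161 mm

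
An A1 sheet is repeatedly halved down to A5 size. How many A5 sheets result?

Each ISO step halves the sheet: 1 × A1 → 2 × A2 → 4 × A3 → 8 × A4 → …
From A1 to A5 is 4 halving steps: 2^4 = 16.

16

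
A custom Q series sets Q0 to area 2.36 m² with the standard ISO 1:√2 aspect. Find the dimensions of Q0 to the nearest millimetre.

1292 × 1827 mm

Let the short side be w mm. Then w · w√2 = 2.36 m² = 2,360,000 mm².
w² = 2,360,000/√2, so w ≈ 1291.8 mm; long side = w√2 ≈ 1826.9 mm.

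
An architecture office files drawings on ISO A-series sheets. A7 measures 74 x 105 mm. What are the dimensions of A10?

26 × 37 mm

A8: ⌊105/2⌋ × 74 = 52 × 74 mm
A9: ⌊74/2⌋ × 52 = 37 × 52 mm
A10: ⌊52/2⌋ × 37 = 26 × 37 mm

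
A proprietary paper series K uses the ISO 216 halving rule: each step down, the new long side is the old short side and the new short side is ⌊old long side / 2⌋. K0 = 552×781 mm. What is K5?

97 × 138 mm

K1: ⌊781/2⌋ × 552 = 390 × 552 mm
K2: ⌊552/2⌋ × 390 = 276 × 390 mm
K3: ⌊390/2⌋ × 276 = 195 × 276 mm
K4: ⌊276/2⌋ × 195 = 138 × 195 mm
K5: ⌊195/2⌋ × 138 = 97 × 138 mm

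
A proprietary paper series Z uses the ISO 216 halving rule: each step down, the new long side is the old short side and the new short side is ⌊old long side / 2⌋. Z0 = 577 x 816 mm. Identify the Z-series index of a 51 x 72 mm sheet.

Z0: 577 × 816 mm
Z1: 408 × 577 mm
Z2: 288 × 408 mm
Z3: 204 × 288 mm
Z4: 144 × 204 mm
Z5: 102 × 144 mm
Z6: 72 × 102 mm
Z7: 51 × 72 mm
Z8: 36 × 51 mm
→ matches Z7.

Z7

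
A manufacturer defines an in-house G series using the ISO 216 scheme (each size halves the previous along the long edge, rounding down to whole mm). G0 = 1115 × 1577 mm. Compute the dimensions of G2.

557 × 788 mm

G1: ⌊1577/2⌋ × 1115 = 788 × 1115 mm
G2: ⌊1115/2⌋ × 788 = 557 × 788 mm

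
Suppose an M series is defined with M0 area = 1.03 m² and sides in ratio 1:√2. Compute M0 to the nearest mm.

853 × 1207 mm

Let the short side be w mm. Then w · w√2 = 1.03 m² = 1,030,000 mm².
w² = 1,030,000/√2, so w ≈ 853.4 mm; long side = w√2 ≈ 1206.9 mm.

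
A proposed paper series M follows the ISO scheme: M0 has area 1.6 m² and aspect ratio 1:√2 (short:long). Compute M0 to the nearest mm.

Let the short side be w mm. Then w · w√2 = 1.6 m² = 1,600,000 mm².
w² = 1,600,000/√2, so w ≈ 1063.7 mm; long side = w√2 ≈ 1504.2 mm.

1064 × 1504 mm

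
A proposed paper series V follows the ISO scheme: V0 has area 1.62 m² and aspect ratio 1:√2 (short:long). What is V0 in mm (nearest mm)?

1070 × 1514 mm

Let the short side be w mm. Then w · w√2 = 1.62 m² = 1,620,000 mm².
w² = 1,620,000/√2, so w ≈ 1070.3 mm; long side = w√2 ≈ 1513.6 mm.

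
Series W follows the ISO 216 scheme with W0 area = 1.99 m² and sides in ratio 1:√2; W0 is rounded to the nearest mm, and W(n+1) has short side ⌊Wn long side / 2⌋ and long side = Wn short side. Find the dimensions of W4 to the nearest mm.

296 × 419 mm

Let W0's short side be w mm. w · w√2 = 1.99 m² = 1,990,000 mm², so w ≈ 1186.2 mm and w√2 ≈ 1677.6 mm → W0 = 1186 × 1678 mm.
W1: ⌊1678/2⌋ × 1186 = 839 × 1186 mm
W2: ⌊1186/2⌋ × 839 = 593 × 839 mm
W3: ⌊839/2⌋ × 593 = 419 × 593 mm
W4: ⌊593/2⌋ × 419 = 296 × 419 mm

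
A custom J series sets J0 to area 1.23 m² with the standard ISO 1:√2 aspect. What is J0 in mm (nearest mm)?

933 × 1319 mm

Let the short side be w mm. Then w · w√2 = 1.23 m² = 1,230,000 mm².
w² = 1,230,000/√2, so w ≈ 932.6 mm; long side = w√2 ≈ 1318.9 mm.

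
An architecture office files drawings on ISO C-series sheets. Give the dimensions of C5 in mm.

162 × 229 mm

C0 = 917 × 1297 mm (C0 is the geometric mean of A0 and B0, aspect 1:√2).
C1: ⌊1297/2⌋ × 917 = 648 × 917 mm
C2: ⌊917/2⌋ × 648 = 458 × 648 mm
C3: ⌊648/2⌋ × 458 = 324 × 458 mm
C4: ⌊458/2⌋ × 324 = 229 × 324 mm
C5: ⌊324/2⌋ × 229 = 162 × 229 mm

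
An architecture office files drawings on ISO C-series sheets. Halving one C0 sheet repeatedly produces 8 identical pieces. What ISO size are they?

8 = 2^3, so 3 halving steps.
C0 → C1 → … → C3 after 3 steps.

C3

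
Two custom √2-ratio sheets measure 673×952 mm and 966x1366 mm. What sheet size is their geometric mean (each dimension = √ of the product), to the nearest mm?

Short side: √(673 · 966) = √650118 ≈ 806.3 → 806 mm
Long side: √(952 · 1366) = √1300432 ≈ 1140.4 → 1140 mm

806 × 1140 mm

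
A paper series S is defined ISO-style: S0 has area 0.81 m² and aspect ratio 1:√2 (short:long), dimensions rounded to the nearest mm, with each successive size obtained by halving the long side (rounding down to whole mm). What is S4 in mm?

189 × 267 mm

Let S0's short side be w mm. w · w√2 = 0.81 m² = 810,000 mm², so w ≈ 756.8 mm and w√2 ≈ 1070.3 mm → S0 = 757 × 1070 mm.
S1: ⌊1070/2⌋ × 757 = 535 × 757 mm
S2: ⌊757/2⌋ × 535 = 378 × 535 mm
S3: ⌊535/2⌋ × 378 = 267 × 378 mm
S4: ⌊378/2⌋ × 267 = 189 × 267 mm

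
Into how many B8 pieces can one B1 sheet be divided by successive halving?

128

Each ISO step halves the sheet: 1 × B1 → 2 × B2 → 4 × B3 → 8 × B4 → …
From B1 to B8 is 7 halving steps: 2^7 = 128.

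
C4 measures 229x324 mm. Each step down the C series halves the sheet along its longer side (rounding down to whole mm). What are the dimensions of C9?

40 × 57 mm

C5: ⌊324/2⌋ × 229 = 162 × 229 mm
C6: ⌊229/2⌋ × 162 = 114 × 162 mm
C7: ⌊162/2⌋ × 114 = 81 × 114 mm
C8: ⌊114/2⌋ × 81 = 57 × 81 mm
C9: ⌊81/2⌋ × 57 = 40 × 57 mm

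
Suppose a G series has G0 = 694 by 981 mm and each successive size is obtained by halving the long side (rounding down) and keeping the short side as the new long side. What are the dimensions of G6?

86 × 122 mm

G1 = 490 × 694 mm (from G0 by 1 halving).
G2: ⌊694/2⌋ × 490 = 347 × 490 mm
G3: ⌊490/2⌋ × 347 = 245 × 347 mm
G4: ⌊347/2⌋ × 245 = 173 × 245 mm
G5: ⌊245/2⌋ × 173 = 122 × 173 mm
G6: ⌊173/2⌋ × 122 = 86 × 122 mm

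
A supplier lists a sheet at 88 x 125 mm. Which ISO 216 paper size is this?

Aspect ratio 125/88 ≈ 1.420 — close to the ISO √2 ≈ 1.414.
In the B-series (B0 = 1000 × 1414 mm): B7 = 88 × 125 mm.

B7 (88 × 125 mm)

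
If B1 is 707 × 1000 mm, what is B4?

250 × 353 mm

B2: ⌊1000/2⌋ × 707 = 500 × 707 mm
B3: ⌊707/2⌋ × 500 = 353 × 500 mm
B4: ⌊500/2⌋ × 353 = 250 × 353 mm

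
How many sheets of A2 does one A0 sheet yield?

Each ISO step halves the sheet: 1 × A0 → 2 × A1 → 4 × A2
From A0 to A2 is 2 halving steps: 2^2 = 4.

4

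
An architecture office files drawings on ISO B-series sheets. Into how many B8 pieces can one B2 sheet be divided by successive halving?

64

B2 = 500 × 707 mm; B8 = 62 × 88 mm.
Each halving step doubles the count; 6 steps from B2 to B8.
2^6 = 64.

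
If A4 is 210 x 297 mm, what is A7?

A5: ⌊297/2⌋ × 210 = 148 × 210 mm
A6: ⌊210/2⌋ × 148 = 105 × 148 mm
A7: ⌊148/2⌋ × 105 = 74 × 105 mm

74 × 105 mm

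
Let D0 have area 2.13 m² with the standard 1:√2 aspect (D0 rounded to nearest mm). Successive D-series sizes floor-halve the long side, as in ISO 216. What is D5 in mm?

217 × 306 mm

Let D0's short side be w mm. w · w√2 = 2.13 m² = 2,130,000 mm², so w ≈ 1227.2 mm and w√2 ≈ 1735.6 mm → D0 = 1227 × 1736 mm.
D1: ⌊1736/2⌋ × 1227 = 868 × 1227 mm
D2: ⌊1227/2⌋ × 868 = 613 × 868 mm
D3: ⌊868/2⌋ × 613 = 434 × 613 mm
D4: ⌊613/2⌋ × 434 = 306 × 434 mm
D5: ⌊434/2⌋ × 306 = 217 × 306 mm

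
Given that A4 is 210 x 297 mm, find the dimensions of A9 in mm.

37 × 52 mm

A5: ⌊297/2⌋ × 210 = 148 × 210 mm
A6: ⌊210/2⌋ × 148 = 105 × 148 mm
A7: ⌊148/2⌋ × 105 = 74 × 105 mm
A8: ⌊105/2⌋ × 74 = 52 × 74 mm
A9: ⌊74/2⌋ × 52 = 37 × 52 mm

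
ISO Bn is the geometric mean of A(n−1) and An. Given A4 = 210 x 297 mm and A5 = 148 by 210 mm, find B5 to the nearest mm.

Short side: √(210 · 148) = √31080 ≈ 176.3 → 176 mm
Long side: √(297 · 210) = √62370 ≈ 249.7 → 250 mm

176 × 250 mm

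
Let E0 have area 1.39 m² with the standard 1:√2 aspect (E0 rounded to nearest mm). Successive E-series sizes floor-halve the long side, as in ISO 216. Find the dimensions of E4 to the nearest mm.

Let E0's short side be w mm. w · w√2 = 1.39 m² = 1,390,000 mm², so w ≈ 991.4 mm and w√2 ≈ 1402.1 mm → E0 = 991 × 1402 mm.
E1: ⌊1402/2⌋ × 991 = 701 × 991 mm
E2: ⌊991/2⌋ × 701 = 495 × 701 mm
E3: ⌊701/2⌋ × 495 = 350 × 495 mm
E4: ⌊495/2⌋ × 350 = 247 × 350 mm

247 × 350 mm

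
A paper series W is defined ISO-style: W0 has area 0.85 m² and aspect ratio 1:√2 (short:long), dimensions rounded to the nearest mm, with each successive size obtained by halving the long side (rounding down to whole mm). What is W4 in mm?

Let W0's short side be w mm. w · w√2 = 0.85 m² = 850,000 mm², so w ≈ 775.3 mm and w√2 ≈ 1096.4 mm → W0 = 775 × 1096 mm.
W1: ⌊1096/2⌋ × 775 = 548 × 775 mm
W2: ⌊775/2⌋ × 548 = 387 × 548 mm
W3: ⌊548/2⌋ × 387 = 274 × 387 mm
W4: ⌊387/2⌋ × 274 = 193 × 274 mm

193 × 274 mm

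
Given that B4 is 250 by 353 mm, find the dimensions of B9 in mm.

44 × 62 mm

B5: ⌊353/2⌋ × 250 = 176 × 250 mm
B6: ⌊250/2⌋ × 176 = 125 × 176 mm
B7: ⌊176/2⌋ × 125 = 88 × 125 mm
B8: ⌊125/2⌋ × 88 = 62 × 88 mm
B9: ⌊88/2⌋ × 62 = 44 × 62 mm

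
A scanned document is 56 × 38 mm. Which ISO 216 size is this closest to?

C9 (40 × 57 mm)

Aspect ratio 56/38 ≈ 1.474 (ISO target is √2 ≈ 1.414).
In the C-series (envelope sizes, between A and B): C9 = 40 × 57 mm.
Off by 3 mm total — nearest standard size.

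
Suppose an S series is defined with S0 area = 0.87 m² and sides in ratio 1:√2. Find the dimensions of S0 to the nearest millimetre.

784 × 1109 mm

Let the short side be w mm. Then w · w√2 = 0.87 m² = 870,000 mm².
w² = 870,000/√2, so w ≈ 784.3 mm; long side = w√2 ≈ 1109.2 mm.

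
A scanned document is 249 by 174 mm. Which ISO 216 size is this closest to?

B5 (176 × 250 mm)

Aspect ratio 249/174 ≈ 1.431 (ISO target is √2 ≈ 1.414).
In the B-series (B0 = 1000 × 1414 mm): B5 = 176 × 250 mm.
Off by 3 mm total — nearest standard size.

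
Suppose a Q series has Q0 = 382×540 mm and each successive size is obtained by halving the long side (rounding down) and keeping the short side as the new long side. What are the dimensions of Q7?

Q1 = 270 × 382 mm (from Q0 by 1 halving).
Q2: ⌊382/2⌋ × 270 = 191 × 270 mm
Q3: ⌊270/2⌋ × 191 = 135 × 191 mm
Q4: ⌊191/2⌋ × 135 = 95 × 135 mm
Q5: ⌊135/2⌋ × 95 = 67 × 95 mm
Q6: ⌊95/2⌋ × 67 = 47 × 67 mm
Q7: ⌊67/2⌋ × 47 = 33 × 47 mm

33 × 47 mm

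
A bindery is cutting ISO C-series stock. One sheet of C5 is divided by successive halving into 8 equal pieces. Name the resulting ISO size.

8 = 2^3, so 3 halving steps.
C5 → C6 → … → C8 after 3 steps.

C8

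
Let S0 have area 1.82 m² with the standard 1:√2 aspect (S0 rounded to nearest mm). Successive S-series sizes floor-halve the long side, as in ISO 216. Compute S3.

401 × 567 mm

Let S0's short side be w mm. w · w√2 = 1.82 m² = 1,820,000 mm², so w ≈ 1134.4 mm and w√2 ≈ 1604.3 mm → S0 = 1134 × 1604 mm.
S1: ⌊1604/2⌋ × 1134 = 802 × 1134 mm
S2: ⌊1134/2⌋ × 802 = 567 × 802 mm
S3: ⌊802/2⌋ × 567 = 401 × 567 mm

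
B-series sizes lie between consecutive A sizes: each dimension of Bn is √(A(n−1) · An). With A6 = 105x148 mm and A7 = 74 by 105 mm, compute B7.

Short side: √(105 · 74) = √7770 ≈ 88.1 → 88 mm
Long side: √(148 · 105) = √15540 ≈ 124.7 → 125 mm

88 × 125 mm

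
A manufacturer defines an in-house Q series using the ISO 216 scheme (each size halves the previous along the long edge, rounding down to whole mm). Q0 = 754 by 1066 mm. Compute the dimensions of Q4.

Q1: ⌊1066/2⌋ × 754 = 533 × 754 mm
Q2: ⌊754/2⌋ × 533 = 377 × 533 mm
Q3: ⌊533/2⌋ × 377 = 266 × 377 mm
Q4: ⌊377/2⌋ × 266 = 188 × 266 mm

188 × 266 mm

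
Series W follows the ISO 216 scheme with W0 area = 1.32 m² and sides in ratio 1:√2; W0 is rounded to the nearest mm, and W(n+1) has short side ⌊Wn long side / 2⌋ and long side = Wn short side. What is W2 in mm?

483 × 683 mm

Let W0's short side be w mm. w · w√2 = 1.32 m² = 1,320,000 mm², so w ≈ 966.1 mm and w√2 ≈ 1366.3 mm → W0 = 966 × 1366 mm.
W1: ⌊1366/2⌋ × 966 = 683 × 966 mm
W2: ⌊966/2⌋ × 683 = 483 × 683 mm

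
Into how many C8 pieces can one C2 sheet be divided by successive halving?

64

C2 = 458 × 648 mm; C8 = 57 × 81 mm.
Each halving step doubles the count; 6 steps from C2 to C8.
2^6 = 64.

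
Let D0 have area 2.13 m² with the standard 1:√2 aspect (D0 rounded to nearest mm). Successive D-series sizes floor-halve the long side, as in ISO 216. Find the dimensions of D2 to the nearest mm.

Let D0's short side be w mm. w · w√2 = 2.13 m² = 2,130,000 mm², so w ≈ 1227.2 mm and w√2 ≈ 1735.6 mm → D0 = 1227 × 1736 mm.
D1: ⌊1736/2⌋ × 1227 = 868 × 1227 mm
D2: ⌊1227/2⌋ × 868 = 613 × 868 mm

613 × 868 mm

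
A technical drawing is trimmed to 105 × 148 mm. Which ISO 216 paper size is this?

Aspect ratio 148/105 ≈ 1.410 — close to the ISO √2 ≈ 1.414.
In the A-series (A0 area = 1 m²): A6 = 105 × 148 mm.

A6 (105 × 148 mm)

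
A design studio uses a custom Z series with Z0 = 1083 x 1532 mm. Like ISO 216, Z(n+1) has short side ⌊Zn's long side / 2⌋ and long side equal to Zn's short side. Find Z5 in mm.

191 × 270 mm

Z1: ⌊1532/2⌋ × 1083 = 766 × 1083 mm
Z2: ⌊1083/2⌋ × 766 = 541 × 766 mm
Z3: ⌊766/2⌋ × 541 = 383 × 541 mm
Z4: ⌊541/2⌋ × 383 = 270 × 383 mm
Z5: ⌊383/2⌋ × 270 = 191 × 270 mm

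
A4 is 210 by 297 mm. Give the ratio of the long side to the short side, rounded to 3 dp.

297 / 210 = 1.414
Matches √2 ≈ 1.414 — the ISO 216 defining ratio.

1.414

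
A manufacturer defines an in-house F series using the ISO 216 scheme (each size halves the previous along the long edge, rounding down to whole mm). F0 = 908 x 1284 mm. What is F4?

227 × 321 mm

F1: ⌊1284/2⌋ × 908 = 642 × 908 mm
F2: ⌊908/2⌋ × 642 = 454 × 642 mm
F3: ⌊642/2⌋ × 454 = 321 × 454 mm
F4: ⌊454/2⌋ × 321 = 227 × 321 mm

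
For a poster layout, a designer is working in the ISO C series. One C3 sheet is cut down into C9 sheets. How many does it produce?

64

Each ISO step halves the sheet: 1 × C3 → 2 × C4 → 4 × C5 → 8 × C6 → …
From C3 to C9 is 6 halving steps: 2^6 = 64.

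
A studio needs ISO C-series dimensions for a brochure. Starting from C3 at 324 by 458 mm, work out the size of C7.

C4: ⌊458/2⌋ × 324 = 229 × 324 mm
C5: ⌊324/2⌋ × 229 = 162 × 229 mm
C6: ⌊229/2⌋ × 162 = 114 × 162 mm
C7: ⌊162/2⌋ × 114 = 81 × 114 mm

81 × 114 mm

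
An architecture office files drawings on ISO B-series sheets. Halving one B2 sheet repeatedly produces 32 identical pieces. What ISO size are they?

B7

32 = 2^5, so 5 halving steps.
B2 → B3 → … → B7 after 5 steps.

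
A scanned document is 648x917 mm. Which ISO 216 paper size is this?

C1 (648 × 917 mm)

Aspect ratio 917/648 ≈ 1.415 — close to the ISO √2 ≈ 1.414.
In the C-series (envelope sizes, between A and B): C1 = 648 × 917 mm.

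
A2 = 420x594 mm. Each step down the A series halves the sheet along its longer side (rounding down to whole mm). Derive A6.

A3: ⌊594/2⌋ × 420 = 297 × 420 mm
A4: ⌊420/2⌋ × 297 = 210 × 297 mm
A5: ⌊297/2⌋ × 210 = 148 × 210 mm
A6: ⌊210/2⌋ × 148 = 105 × 148 mm

105 × 148 mm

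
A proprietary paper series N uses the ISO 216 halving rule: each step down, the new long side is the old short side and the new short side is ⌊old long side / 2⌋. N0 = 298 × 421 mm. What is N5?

52 × 74 mm

N1: ⌊421/2⌋ × 298 = 210 × 298 mm
N2: ⌊298/2⌋ × 210 = 149 × 210 mm
N3: ⌊210/2⌋ × 149 = 105 × 149 mm
N4: ⌊149/2⌋ × 105 = 74 × 105 mm
N5: ⌊105/2⌋ × 74 = 52 × 74 mm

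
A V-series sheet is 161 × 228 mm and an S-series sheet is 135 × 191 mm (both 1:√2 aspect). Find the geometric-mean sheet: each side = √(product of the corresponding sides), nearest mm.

147 × 209 mm

Short side: √(161 · 135) = √21735 ≈ 147.4 → 147 mm
Long side: √(228 · 191) = √43548 ≈ 208.7 → 209 mm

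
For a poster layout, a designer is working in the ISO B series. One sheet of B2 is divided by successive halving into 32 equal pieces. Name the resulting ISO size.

B7

32 = 2^5, so 5 halving steps.
B2 → B3 → … → B7 after 5 steps.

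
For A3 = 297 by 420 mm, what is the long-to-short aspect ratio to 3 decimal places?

420 / 297 = 1.414
Matches √2 ≈ 1.414 — the ISO 216 defining ratio.

1.414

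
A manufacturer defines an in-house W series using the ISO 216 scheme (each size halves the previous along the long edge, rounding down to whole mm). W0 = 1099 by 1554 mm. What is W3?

W1: ⌊1554/2⌋ × 1099 = 777 × 1099 mm
W2: ⌊1099/2⌋ × 777 = 549 × 777 mm
W3: ⌊777/2⌋ × 549 = 388 × 549 mm

388 × 549 mm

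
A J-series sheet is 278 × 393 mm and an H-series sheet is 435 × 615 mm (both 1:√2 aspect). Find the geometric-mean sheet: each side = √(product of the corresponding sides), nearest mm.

Short side: √(278 · 435) = √120930 ≈ 347.7 → 348 mm
Long side: √(393 · 615) = √241695 ≈ 491.6 → 492 mm

348 × 492 mm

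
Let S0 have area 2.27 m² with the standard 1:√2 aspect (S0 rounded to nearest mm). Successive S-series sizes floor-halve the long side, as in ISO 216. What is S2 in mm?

Let S0's short side be w mm. w · w√2 = 2.27 m² = 2,270,000 mm², so w ≈ 1266.9 mm and w√2 ≈ 1791.7 mm → S0 = 1267 × 1792 mm.
S1: ⌊1792/2⌋ × 1267 = 896 × 1267 mm
S2: ⌊1267/2⌋ × 896 = 633 × 896 mm

633 × 896 mm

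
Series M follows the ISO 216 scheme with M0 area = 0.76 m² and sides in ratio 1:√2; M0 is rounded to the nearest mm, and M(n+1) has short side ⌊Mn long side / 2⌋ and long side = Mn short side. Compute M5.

Let M0's short side be w mm. w · w√2 = 0.76 m² = 760,000 mm², so w ≈ 733.1 mm and w√2 ≈ 1036.7 mm → M0 = 733 × 1037 mm.
M1: ⌊1037/2⌋ × 733 = 518 × 733 mm
M2: ⌊733/2⌋ × 518 = 366 × 518 mm
M3: ⌊518/2⌋ × 366 = 259 × 366 mm
M4: ⌊366/2⌋ × 259 = 183 × 259 mm
M5: ⌊259/2⌋ × 183 = 129 × 183 mm

129 × 183 mm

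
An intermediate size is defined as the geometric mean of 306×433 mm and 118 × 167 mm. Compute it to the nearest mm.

Short side: √(306 · 118) = √36108 ≈ 190.0 → 190 mm
Long side: √(433 · 167) = √72311 ≈ 268.9 → 269 mm

190 × 269 mm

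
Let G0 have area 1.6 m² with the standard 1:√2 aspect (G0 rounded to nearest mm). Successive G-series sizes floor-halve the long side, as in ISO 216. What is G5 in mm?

188 × 266 mm

Let G0's short side be w mm. w · w√2 = 1.6 m² = 1,600,000 mm², so w ≈ 1063.7 mm and w√2 ≈ 1504.2 mm → G0 = 1064 × 1504 mm.
G1: ⌊1504/2⌋ × 1064 = 752 × 1064 mm
G2: ⌊1064/2⌋ × 752 = 532 × 752 mm
G3: ⌊752/2⌋ × 532 = 376 × 532 mm
G4: ⌊532/2⌋ × 376 = 266 × 376 mm
G5: ⌊376/2⌋ × 266 = 188 × 266 mm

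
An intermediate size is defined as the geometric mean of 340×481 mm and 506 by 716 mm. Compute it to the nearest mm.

415 × 587 mm

Short side: √(340 · 506) = √172040 ≈ 414.8 → 415 mm
Long side: √(481 · 716) = √344396 ≈ 586.9 → 587 mm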